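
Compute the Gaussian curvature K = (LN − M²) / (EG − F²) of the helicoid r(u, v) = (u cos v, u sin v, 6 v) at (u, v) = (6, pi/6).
K = -1/144

Coefficients of the first fundamental form: E = 1, F = 0, G = u^2 + 36.
Coefficients of the second fundamental form: L = 0, M = -6/sqrt(u^2 + 36), N = 0.
Assemble K = (LN − M²)/(EG − F²) = -36/(u^2 + 36)^2. At (u, v) = (6, pi/6): K = -1/144.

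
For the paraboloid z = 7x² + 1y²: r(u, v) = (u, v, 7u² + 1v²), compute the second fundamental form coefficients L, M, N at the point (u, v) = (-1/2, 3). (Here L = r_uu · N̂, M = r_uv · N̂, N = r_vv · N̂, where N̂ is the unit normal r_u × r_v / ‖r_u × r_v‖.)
L = 7*sqrt(86)/43;  M = 0;  N = sqrt(86)/43

Compute the unit normal N̂(u, v) = (-14*u/sqrt(196*u^2 + 4*v^2 + 1), -2*v/sqrt(196*u^2 + 4*v^2 + 1), 1/sqrt(196*u^2 + 4*v^2 + 1)), and the second partials r_uu, r_uv, r_vv. Take dot products:
  L(u, v) = r_uu · N̂ = 14/sqrt(196*u^2 + 4*v^2 + 1),
  M(u, v) = r_uv · N̂ = 0,
  N(u, v) = r_vv · N̂ = 2/sqrt(196*u^2 + 4*v^2 + 1).
Evaluating at (u, v) = (-1/2, 3):
  L = 7*sqrt(86)/43, M = 0, N = sqrt(86)/43.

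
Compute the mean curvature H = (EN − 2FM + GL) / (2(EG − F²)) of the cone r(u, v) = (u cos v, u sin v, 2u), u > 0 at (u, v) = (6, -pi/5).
H = sqrt(5)/30

With E = 5, F = 0, G = u^2, L = 0, M = 0, N = 2*sqrt(5)*u^2/(5*Abs(u)), assemble
  H = (EN − 2FM + GL) / (2(EG − F²)) = sqrt(5)/(5*Abs(u)).
At (u, v) = (6, -pi/5): H = sqrt(5)/30.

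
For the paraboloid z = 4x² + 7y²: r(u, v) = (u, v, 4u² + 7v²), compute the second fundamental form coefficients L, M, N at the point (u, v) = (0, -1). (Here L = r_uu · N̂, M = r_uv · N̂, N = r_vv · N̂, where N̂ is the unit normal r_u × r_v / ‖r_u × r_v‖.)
L = 8*sqrt(197)/197;  M = 0;  N = 14*sqrt(197)/197

Compute the unit normal N̂(u, v) = (-8*u/sqrt(64*u^2 + 196*v^2 + 1), -14*v/sqrt(64*u^2 + 196*v^2 + 1), 1/sqrt(64*u^2 + 196*v^2 + 1)), and the second partials r_uu, r_uv, r_vv. Take dot products:
  L(u, v) = r_uu · N̂ = 8/sqrt(64*u^2 + 196*v^2 + 1),
  M(u, v) = r_uv · N̂ = 0,
  N(u, v) = r_vv · N̂ = 14/sqrt(64*u^2 + 196*v^2 + 1).
Evaluating at (u, v) = (0, -1):
  L = 8*sqrt(197)/197, M = 0, N = 14*sqrt(197)/197.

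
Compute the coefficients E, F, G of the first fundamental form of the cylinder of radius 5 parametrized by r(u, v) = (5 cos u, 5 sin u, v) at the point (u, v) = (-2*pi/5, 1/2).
E = 25;  F = 0;  G = 1

Partials: r_u = (-5*sin(u), 5*cos(u), 0), r_v = (0, 0, 1). As functions of (u, v):
  E = r_u · r_u = 25,
  F = r_u · r_v = 0,
  G = r_v · r_v = 1.
Evaluating at (u, v) = (-2*pi/5, 1/2): E = 25, F = 0, G = 1.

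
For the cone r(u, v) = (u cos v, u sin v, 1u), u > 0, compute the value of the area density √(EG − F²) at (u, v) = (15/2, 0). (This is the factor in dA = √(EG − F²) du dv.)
√(EG − F²)|_{(15/2, 0)} = 15*sqrt(2)/2

E = 2, F = 0, G = u^2, so EG − F² = 2*u^2. Taking the positive square root: √(EG − F²) = sqrt(2)*Abs(u). At (u, v) = (15/2, 0): 15*sqrt(2)/2.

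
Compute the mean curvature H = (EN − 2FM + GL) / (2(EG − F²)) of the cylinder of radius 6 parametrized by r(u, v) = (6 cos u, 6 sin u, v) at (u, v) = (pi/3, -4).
H = -1/12

With E = 36, F = 0, G = 1, L = -6, M = 0, N = 0, assemble
  H = (EN − 2FM + GL) / (2(EG − F²)) = -1/12.
At (u, v) = (pi/3, -4): H = -1/12.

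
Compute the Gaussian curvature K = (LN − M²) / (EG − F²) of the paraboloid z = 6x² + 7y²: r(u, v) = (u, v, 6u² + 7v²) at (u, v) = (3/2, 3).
K = 168/4363921

Coefficients of the first fundamental form: E = 144*u^2 + 1, F = 168*u*v, G = 196*v^2 + 1.
Coefficients of the second fundamental form: L = 12/sqrt(144*u^2 + 196*v^2 + 1), M = 0, N = 14/sqrt(144*u^2 + 196*v^2 + 1).
Assemble K = (LN − M²)/(EG − F²) = 168/(20736*u^4 + 56448*u^2*v^2 + 288*u^2 + 38416*v^4 + 392*v^2 + 1). At (u, v) = (3/2, 3): K = 168/4363921.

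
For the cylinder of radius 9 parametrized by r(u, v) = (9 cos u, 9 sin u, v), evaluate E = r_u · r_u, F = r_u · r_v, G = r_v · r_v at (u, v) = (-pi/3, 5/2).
E = 81;  F = 0;  G = 1

Partials: r_u = (-9*sin(u), 9*cos(u), 0), r_v = (0, 0, 1). As functions of (u, v):
  E = r_u · r_u = 81,
  F = r_u · r_v = 0,
  G = r_v · r_v = 1.
Evaluating at (u, v) = (-pi/3, 5/2): E = 81, F = 0, G = 1.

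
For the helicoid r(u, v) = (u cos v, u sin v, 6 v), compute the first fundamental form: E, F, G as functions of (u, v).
E = 1;  F = 0;  G = u^2 + 36

Compute partials: r_u = (cos(v), sin(v), 0), r_v = (-u*sin(v), u*cos(v), 6). Then
  E = r_u · r_u = 1,
  F = r_u · r_v = 0,
  G = r_v · r_v = u^2 + 36.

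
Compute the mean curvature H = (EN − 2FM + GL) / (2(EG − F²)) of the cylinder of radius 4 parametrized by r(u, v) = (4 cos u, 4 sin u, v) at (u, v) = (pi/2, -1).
H = -1/8

With E = 16, F = 0, G = 1, L = -4, M = 0, N = 0, assemble
  H = (EN − 2FM + GL) / (2(EG − F²)) = -1/8.
At (u, v) = (pi/2, -1): H = -1/8.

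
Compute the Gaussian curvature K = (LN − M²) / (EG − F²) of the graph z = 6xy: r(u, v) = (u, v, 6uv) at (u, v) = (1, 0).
K = -36/1369

Coefficients of the first fundamental form: E = 36*v^2 + 1, F = 36*u*v, G = 36*u^2 + 1.
Coefficients of the second fundamental form: L = 0, M = 6/sqrt(36*u^2 + 36*v^2 + 1), N = 0.
Assemble K = (LN − M²)/(EG − F²) = -36/(1296*u^4 + 2592*u^2*v^2 + 72*u^2 + 1296*v^4 + 72*v^2 + 1). At (u, v) = (1, 0): K = -36/1369.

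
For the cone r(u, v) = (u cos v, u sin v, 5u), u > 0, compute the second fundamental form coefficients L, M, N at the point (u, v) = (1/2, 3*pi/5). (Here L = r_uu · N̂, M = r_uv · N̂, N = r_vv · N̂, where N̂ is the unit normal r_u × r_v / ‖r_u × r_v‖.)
L = 0;  M = 0;  N = 5*sqrt(26)/52

Compute the unit normal N̂(u, v) = (-5*sqrt(26)*u*cos(v)/(26*Abs(u)), -5*sqrt(26)*u*sin(v)/(26*Abs(u)), sqrt(26)*u/(26*Abs(u))), and the second partials r_uu, r_uv, r_vv. Take dot products:
  L(u, v) = r_uu · N̂ = 0,
  M(u, v) = r_uv · N̂ = 0,
  N(u, v) = r_vv · N̂ = 5*sqrt(26)*u^2/(26*Abs(u)).
Evaluating at (u, v) = (1/2, 3*pi/5):
  L = 0, M = 0, N = 5*sqrt(26)/52.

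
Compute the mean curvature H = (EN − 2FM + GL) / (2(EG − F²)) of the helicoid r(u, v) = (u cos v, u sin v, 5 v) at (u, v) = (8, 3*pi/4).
H = 0

With E = 1, F = 0, G = u^2 + 25, L = 0, M = -5/sqrt(u^2 + 25), N = 0, assemble
  H = (EN − 2FM + GL) / (2(EG − F²)) = 0.
At (u, v) = (8, 3*pi/4): H = 0.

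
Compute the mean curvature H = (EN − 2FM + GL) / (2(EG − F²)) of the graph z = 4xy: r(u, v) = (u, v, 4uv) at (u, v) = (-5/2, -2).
H = -64*sqrt(165)/5445

With E = 16*v^2 + 1, F = 16*u*v, G = 16*u^2 + 1, L = 0, M = 4/sqrt(16*u^2 + 16*v^2 + 1), N = 0, assemble
  H = (EN − 2FM + GL) / (2(EG − F²)) = -64*u*v/(16*u^2 + 16*v^2 + 1)^(3/2).
At (u, v) = (-5/2, -2): H = -64*sqrt(165)/5445.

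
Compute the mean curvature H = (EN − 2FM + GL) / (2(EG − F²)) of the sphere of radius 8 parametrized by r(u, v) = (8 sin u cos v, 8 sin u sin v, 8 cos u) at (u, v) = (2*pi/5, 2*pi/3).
H = -1/8

With E = 64, F = 0, G = 64*sin(u)^2, L = -8*sin(u)/Abs(sin(u)), M = 0, N = -8*sin(u)^3/Abs(sin(u)), assemble
  H = (EN − 2FM + GL) / (2(EG − F²)) = -sin(u)/(8*Abs(sin(u))).
At (u, v) = (2*pi/5, 2*pi/3): H = -1/8.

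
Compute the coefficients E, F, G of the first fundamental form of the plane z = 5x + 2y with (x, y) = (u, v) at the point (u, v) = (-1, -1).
E = 26;  F = 10;  G = 5

Partials: r_u = (1, 0, 5), r_v = (0, 1, 2). As functions of (u, v):
  E = r_u · r_u = 26,
  F = r_u · r_v = 10,
  G = r_v · r_v = 5.
Evaluating at (u, v) = (-1, -1): E = 26, F = 10, G = 5.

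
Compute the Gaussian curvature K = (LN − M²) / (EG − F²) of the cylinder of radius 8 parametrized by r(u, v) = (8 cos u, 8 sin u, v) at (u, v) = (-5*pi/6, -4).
K = 0

Coefficients of the first fundamental form: E = 64, F = 0, G = 1.
Coefficients of the second fundamental form: L = -8, M = 0, N = 0.
Assemble K = (LN − M²)/(EG − F²) = 0. At (u, v) = (-5*pi/6, -4): K = 0.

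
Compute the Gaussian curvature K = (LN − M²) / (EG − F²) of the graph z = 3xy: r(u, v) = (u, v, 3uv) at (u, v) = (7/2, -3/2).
K = -36/69169

Coefficients of the first fundamental form: E = 9*v^2 + 1, F = 9*u*v, G = 9*u^2 + 1.
Coefficients of the second fundamental form: L = 0, M = 3/sqrt(9*u^2 + 9*v^2 + 1), N = 0.
Assemble K = (LN − M²)/(EG − F²) = -9/(81*u^4 + 162*u^2*v^2 + 18*u^2 + 81*v^4 + 18*v^2 + 1). At (u, v) = (7/2, -3/2): K = -36/69169.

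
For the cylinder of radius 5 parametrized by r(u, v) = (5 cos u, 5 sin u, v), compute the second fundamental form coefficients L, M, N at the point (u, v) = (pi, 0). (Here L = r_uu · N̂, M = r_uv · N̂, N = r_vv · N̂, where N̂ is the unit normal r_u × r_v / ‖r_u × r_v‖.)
L = -5;  M = 0;  N = 0

Compute the unit normal N̂(u, v) = (cos(u), sin(u), 0), and the second partials r_uu, r_uv, r_vv. Take dot products:
  L(u, v) = r_uu · N̂ = -5,
  M(u, v) = r_uv · N̂ = 0,
  N(u, v) = r_vv · N̂ = 0.
Evaluating at (u, v) = (pi, 0):
  L = -5, M = 0, N = 0.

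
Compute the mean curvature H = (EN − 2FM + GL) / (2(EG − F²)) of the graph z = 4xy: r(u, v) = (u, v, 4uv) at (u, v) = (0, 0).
H = 0

With E = 16*v^2 + 1, F = 16*u*v, G = 16*u^2 + 1, L = 0, M = 4/sqrt(16*u^2 + 16*v^2 + 1), N = 0, assemble
  H = (EN − 2FM + GL) / (2(EG − F²)) = -64*u*v/(16*u^2 + 16*v^2 + 1)^(3/2).
At (u, v) = (0, 0): H = 0.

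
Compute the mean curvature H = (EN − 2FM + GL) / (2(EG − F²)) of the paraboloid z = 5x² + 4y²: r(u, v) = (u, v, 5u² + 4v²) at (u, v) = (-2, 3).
H = 4489*sqrt(977)/954529

With E = 100*u^2 + 1, F = 80*u*v, G = 64*v^2 + 1, L = 10/sqrt(100*u^2 + 64*v^2 + 1), M = 0, N = 8/sqrt(100*u^2 + 64*v^2 + 1), assemble
  H = (EN − 2FM + GL) / (2(EG − F²)) = (400*u^2 + 320*v^2 + 9)/(100*u^2 + 64*v^2 + 1)^(3/2).
At (u, v) = (-2, 3): H = 4489*sqrt(977)/954529.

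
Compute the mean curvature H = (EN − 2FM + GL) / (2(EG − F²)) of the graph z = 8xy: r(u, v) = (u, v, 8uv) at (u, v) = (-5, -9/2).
H = -11520*sqrt(2897)/8392609

With E = 64*v^2 + 1, F = 64*u*v, G = 64*u^2 + 1, L = 0, M = 8/sqrt(64*u^2 + 64*v^2 + 1), N = 0, assemble
  H = (EN − 2FM + GL) / (2(EG − F²)) = -512*u*v/(64*u^2 + 64*v^2 + 1)^(3/2).
At (u, v) = (-5, -9/2): H = -11520*sqrt(2897)/8392609.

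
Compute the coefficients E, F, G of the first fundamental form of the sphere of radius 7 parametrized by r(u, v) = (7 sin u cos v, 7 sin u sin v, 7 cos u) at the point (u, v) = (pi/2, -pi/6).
E = 49;  F = 0;  G = 49

Partials: r_u = (7*cos(u)*cos(v), 7*sin(v)*cos(u), -7*sin(u)), r_v = (-7*sin(u)*sin(v), 7*sin(u)*cos(v), 0). As functions of (u, v):
  E = r_u · r_u = 49,
  F = r_u · r_v = 0,
  G = r_v · r_v = 49*sin(u)^2.
Evaluating at (u, v) = (pi/2, -pi/6): E = 49, F = 0, G = 49.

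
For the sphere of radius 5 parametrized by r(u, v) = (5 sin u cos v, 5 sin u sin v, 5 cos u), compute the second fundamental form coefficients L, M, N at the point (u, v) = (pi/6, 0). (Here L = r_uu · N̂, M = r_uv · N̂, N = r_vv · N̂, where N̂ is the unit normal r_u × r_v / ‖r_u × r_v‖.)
L = -5;  M = 0;  N = -5/4

Compute the unit normal N̂(u, v) = (sin(u)^2*cos(v)/Abs(sin(u)), sin(u)^2*sin(v)/Abs(sin(u)), sin(2*u)/(2*Abs(sin(u)))), and the second partials r_uu, r_uv, r_vv. Take dot products:
  L(u, v) = r_uu · N̂ = -5*sin(u)/Abs(sin(u)),
  M(u, v) = r_uv · N̂ = 0,
  N(u, v) = r_vv · N̂ = -5*sin(u)^3/Abs(sin(u)).
Evaluating at (u, v) = (pi/6, 0):
  L = -5, M = 0, N = -5/4.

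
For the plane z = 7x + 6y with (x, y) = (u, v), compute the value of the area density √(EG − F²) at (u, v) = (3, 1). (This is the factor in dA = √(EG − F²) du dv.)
√(EG − F²)|_{(3, 1)} = sqrt(86)

E = 50, F = 42, G = 37, so EG − F² = 86. Taking the positive square root: √(EG − F²) = sqrt(86). At (u, v) = (3, 1): sqrt(86).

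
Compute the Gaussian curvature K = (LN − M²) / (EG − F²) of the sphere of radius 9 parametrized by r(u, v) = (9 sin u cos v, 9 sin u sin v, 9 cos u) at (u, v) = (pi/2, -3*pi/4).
K = 1/81

Coefficients of the first fundamental form: E = 81, F = 0, G = 81*sin(u)^2.
Coefficients of the second fundamental form: L = -9*sin(u)/Abs(sin(u)), M = 0, N = -9*sin(u)^3/Abs(sin(u)).
Assemble K = (LN − M²)/(EG − F²) = 1/81. At (u, v) = (pi/2, -3*pi/4): K = 1/81.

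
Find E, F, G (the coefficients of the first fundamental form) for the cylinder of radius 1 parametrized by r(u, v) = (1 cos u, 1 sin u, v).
E = 1;  F = 0;  G = 1

Compute partials: r_u = (-sin(u), cos(u), 0), r_v = (0, 0, 1). Then
  E = r_u · r_u = 1,
  F = r_u · r_v = 0,
  G = r_v · r_v = 1.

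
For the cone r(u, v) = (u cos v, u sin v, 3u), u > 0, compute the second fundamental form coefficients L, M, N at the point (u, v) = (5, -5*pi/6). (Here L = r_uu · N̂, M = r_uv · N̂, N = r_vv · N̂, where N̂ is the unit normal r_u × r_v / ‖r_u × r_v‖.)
L = 0;  M = 0;  N = 3*sqrt(10)/2

Compute the unit normal N̂(u, v) = (-3*sqrt(10)*u*cos(v)/(10*Abs(u)), -3*sqrt(10)*u*sin(v)/(10*Abs(u)), sqrt(10)*u/(10*Abs(u))), and the second partials r_uu, r_uv, r_vv. Take dot products:
  L(u, v) = r_uu · N̂ = 0,
  M(u, v) = r_uv · N̂ = 0,
  N(u, v) = r_vv · N̂ = 3*sqrt(10)*u^2/(10*Abs(u)).
Evaluating at (u, v) = (5, -5*pi/6):
  L = 0, M = 0, N = 3*sqrt(10)/2.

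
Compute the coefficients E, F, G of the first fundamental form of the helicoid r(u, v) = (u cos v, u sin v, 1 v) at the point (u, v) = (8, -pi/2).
E = 1;  F = 0;  G = 65

Partials: r_u = (cos(v), sin(v), 0), r_v = (-u*sin(v), u*cos(v), 1). As functions of (u, v):
  E = r_u · r_u = 1,
  F = r_u · r_v = 0,
  G = r_v · r_v = u^2 + 1.
Evaluating at (u, v) = (8, -pi/2): E = 1, F = 0, G = 65.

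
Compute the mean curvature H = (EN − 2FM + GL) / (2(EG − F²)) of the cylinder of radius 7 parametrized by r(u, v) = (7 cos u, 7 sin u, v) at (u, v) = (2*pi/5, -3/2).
H = -1/14

With E = 49, F = 0, G = 1, L = -7, M = 0, N = 0, assemble
  H = (EN − 2FM + GL) / (2(EG − F²)) = -1/14.
At (u, v) = (2*pi/5, -3/2): H = -1/14.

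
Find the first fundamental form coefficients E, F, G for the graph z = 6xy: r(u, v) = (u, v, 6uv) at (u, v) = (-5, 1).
E = 37;  F = -180;  G = 901

Partials: r_u = (1, 0, 6*v), r_v = (0, 1, 6*u). As functions of (u, v):
  E = r_u · r_u = 36*v^2 + 1,
  F = r_u · r_v = 36*u*v,
  G = r_v · r_v = 36*u^2 + 1.
Evaluating at (u, v) = (-5, 1): E = 37, F = -180, G = 901.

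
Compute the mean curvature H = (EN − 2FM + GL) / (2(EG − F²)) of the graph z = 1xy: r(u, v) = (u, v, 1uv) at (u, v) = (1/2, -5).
H = 4*sqrt(105)/2205

With E = v^2 + 1, F = u*v, G = u^2 + 1, L = 0, M = 1/sqrt(u^2 + v^2 + 1), N = 0, assemble
  H = (EN − 2FM + GL) / (2(EG − F²)) = -u*v/(u^2 + v^2 + 1)^(3/2).
At (u, v) = (1/2, -5): H = 4*sqrt(105)/2205.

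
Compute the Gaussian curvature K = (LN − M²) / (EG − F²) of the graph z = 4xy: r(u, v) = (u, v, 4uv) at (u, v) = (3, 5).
K = -16/297025

Coefficients of the first fundamental form: E = 16*v^2 + 1, F = 16*u*v, G = 16*u^2 + 1.
Coefficients of the second fundamental form: L = 0, M = 4/sqrt(16*u^2 + 16*v^2 + 1), N = 0.
Assemble K = (LN − M²)/(EG − F²) = -16/(256*u^4 + 512*u^2*v^2 + 32*u^2 + 256*v^4 + 32*v^2 + 1). At (u, v) = (3, 5): K = -16/297025.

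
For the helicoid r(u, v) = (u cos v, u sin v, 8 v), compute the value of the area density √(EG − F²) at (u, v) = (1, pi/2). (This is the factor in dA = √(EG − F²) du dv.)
√(EG − F²)|_{(1, pi/2)} = sqrt(65)

E = 1, F = 0, G = u^2 + 64, so EG − F² = u^2 + 64. Taking the positive square root: √(EG − F²) = sqrt(u^2 + 64). At (u, v) = (1, pi/2): sqrt(65).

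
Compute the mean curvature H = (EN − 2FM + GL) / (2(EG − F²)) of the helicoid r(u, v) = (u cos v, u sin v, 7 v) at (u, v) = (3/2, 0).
H = 0

With E = 1, F = 0, G = u^2 + 49, L = 0, M = -7/sqrt(u^2 + 49), N = 0, assemble
  H = (EN − 2FM + GL) / (2(EG − F²)) = 0.
At (u, v) = (3/2, 0): H = 0.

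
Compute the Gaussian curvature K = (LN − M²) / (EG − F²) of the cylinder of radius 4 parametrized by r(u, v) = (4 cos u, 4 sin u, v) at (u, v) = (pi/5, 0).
K = 0

Coefficients of the first fundamental form: E = 16, F = 0, G = 1.
Coefficients of the second fundamental form: L = -4, M = 0, N = 0.
Assemble K = (LN − M²)/(EG − F²) = 0. At (u, v) = (pi/5, 0): K = 0.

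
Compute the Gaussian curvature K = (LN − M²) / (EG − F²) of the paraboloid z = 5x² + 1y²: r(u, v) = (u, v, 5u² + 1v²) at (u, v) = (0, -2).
K = 20/289

Coefficients of the first fundamental form: E = 100*u^2 + 1, F = 20*u*v, G = 4*v^2 + 1.
Coefficients of the second fundamental form: L = 10/sqrt(100*u^2 + 4*v^2 + 1), M = 0, N = 2/sqrt(100*u^2 + 4*v^2 + 1).
Assemble K = (LN − M²)/(EG − F²) = 20/(10000*u^4 + 800*u^2*v^2 + 200*u^2 + 16*v^4 + 8*v^2 + 1). At (u, v) = (0, -2): K = 20/289.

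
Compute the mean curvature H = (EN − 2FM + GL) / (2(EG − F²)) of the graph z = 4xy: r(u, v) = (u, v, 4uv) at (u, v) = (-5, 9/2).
H = 288*sqrt(29)/21025

With E = 16*v^2 + 1, F = 16*u*v, G = 16*u^2 + 1, L = 0, M = 4/sqrt(16*u^2 + 16*v^2 + 1), N = 0, assemble
  H = (EN − 2FM + GL) / (2(EG − F²)) = -64*u*v/(16*u^2 + 16*v^2 + 1)^(3/2).
At (u, v) = (-5, 9/2): H = 288*sqrt(29)/21025.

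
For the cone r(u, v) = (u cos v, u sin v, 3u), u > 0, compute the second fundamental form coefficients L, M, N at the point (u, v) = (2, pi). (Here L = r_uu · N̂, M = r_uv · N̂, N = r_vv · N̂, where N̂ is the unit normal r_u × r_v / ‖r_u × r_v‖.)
L = 0;  M = 0;  N = 3*sqrt(10)/5

Compute the unit normal N̂(u, v) = (-3*sqrt(10)*u*cos(v)/(10*Abs(u)), -3*sqrt(10)*u*sin(v)/(10*Abs(u)), sqrt(10)*u/(10*Abs(u))), and the second partials r_uu, r_uv, r_vv. Take dot products:
  L(u, v) = r_uu · N̂ = 0,
  M(u, v) = r_uv · N̂ = 0,
  N(u, v) = r_vv · N̂ = 3*sqrt(10)*u^2/(10*Abs(u)).
Evaluating at (u, v) = (2, pi):
  L = 0, M = 0, N = 3*sqrt(10)/5.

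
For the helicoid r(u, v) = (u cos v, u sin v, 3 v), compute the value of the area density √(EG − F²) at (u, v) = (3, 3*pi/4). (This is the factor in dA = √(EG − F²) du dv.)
√(EG − F²)|_{(3, 3*pi/4)} = 3*sqrt(2)

E = 1, F = 0, G = u^2 + 9, so EG − F² = u^2 + 9. Taking the positive square root: √(EG − F²) = sqrt(u^2 + 9). At (u, v) = (3, 3*pi/4): 3*sqrt(2).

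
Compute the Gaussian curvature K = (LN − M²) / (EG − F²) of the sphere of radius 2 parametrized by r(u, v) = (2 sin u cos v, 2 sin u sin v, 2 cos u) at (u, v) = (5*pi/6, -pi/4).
K = 1/4

Coefficients of the first fundamental form: E = 4, F = 0, G = 4*sin(u)^2.
Coefficients of the second fundamental form: L = -2*sin(u)/Abs(sin(u)), M = 0, N = -2*sin(u)^3/Abs(sin(u)).
Assemble K = (LN − M²)/(EG − F²) = 1/4. At (u, v) = (5*pi/6, -pi/4): K = 1/4.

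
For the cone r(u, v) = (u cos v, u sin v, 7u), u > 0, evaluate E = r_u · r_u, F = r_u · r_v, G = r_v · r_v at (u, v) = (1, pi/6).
E = 50;  F = 0;  G = 1

Partials: r_u = (cos(v), sin(v), 7), r_v = (-u*sin(v), u*cos(v), 0). As functions of (u, v):
  E = r_u · r_u = 50,
  F = r_u · r_v = 0,
  G = r_v · r_v = u^2.
Evaluating at (u, v) = (1, pi/6): E = 50, F = 0, G = 1.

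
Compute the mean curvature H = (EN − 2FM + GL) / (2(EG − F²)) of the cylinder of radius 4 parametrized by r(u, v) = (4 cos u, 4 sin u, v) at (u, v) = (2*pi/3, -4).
H = -1/8

With E = 16, F = 0, G = 1, L = -4, M = 0, N = 0, assemble
  H = (EN − 2FM + GL) / (2(EG − F²)) = -1/8.
At (u, v) = (2*pi/3, -4): H = -1/8.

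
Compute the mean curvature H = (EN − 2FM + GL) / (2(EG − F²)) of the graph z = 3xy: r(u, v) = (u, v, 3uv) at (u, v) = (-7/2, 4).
H = 3024*sqrt(1021)/1042441

With E = 9*v^2 + 1, F = 9*u*v, G = 9*u^2 + 1, L = 0, M = 3/sqrt(9*u^2 + 9*v^2 + 1), N = 0, assemble
  H = (EN − 2FM + GL) / (2(EG − F²)) = -27*u*v/(9*u^2 + 9*v^2 + 1)^(3/2).
At (u, v) = (-7/2, 4): H = 3024*sqrt(1021)/1042441.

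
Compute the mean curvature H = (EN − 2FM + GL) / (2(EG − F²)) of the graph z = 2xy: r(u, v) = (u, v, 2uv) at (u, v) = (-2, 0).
H = 0

With E = 4*v^2 + 1, F = 4*u*v, G = 4*u^2 + 1, L = 0, M = 2/sqrt(4*u^2 + 4*v^2 + 1), N = 0, assemble
  H = (EN − 2FM + GL) / (2(EG − F²)) = -8*u*v/(4*u^2 + 4*v^2 + 1)^(3/2).
At (u, v) = (-2, 0): H = 0.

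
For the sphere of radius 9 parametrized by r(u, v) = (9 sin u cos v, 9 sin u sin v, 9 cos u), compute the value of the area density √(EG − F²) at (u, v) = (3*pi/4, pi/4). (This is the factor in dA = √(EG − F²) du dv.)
√(EG − F²)|_{(3*pi/4, pi/4)} = 81*sqrt(2)/2

E = 81, F = 0, G = 81*sin(u)^2, so EG − F² = 6561*sin(u)^2. Taking the positive square root: √(EG − F²) = 81*Abs(sin(u)). At (u, v) = (3*pi/4, pi/4): 81*sqrt(2)/2.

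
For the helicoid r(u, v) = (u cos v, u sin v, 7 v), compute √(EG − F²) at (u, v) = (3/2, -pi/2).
√(EG − F²)|_{(3/2, -pi/2)} = sqrt(205)/2

E = 1, F = 0, G = u^2 + 49; EG − F² = u^2 + 49; √(EG − F²) = sqrt(u^2 + 49). At the given point: sqrt(205)/2.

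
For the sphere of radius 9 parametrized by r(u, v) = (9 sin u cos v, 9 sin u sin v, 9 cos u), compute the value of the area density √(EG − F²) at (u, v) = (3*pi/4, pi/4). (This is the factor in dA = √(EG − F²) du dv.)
√(EG − F²)|_{(3*pi/4, pi/4)} = 81*sqrt(2)/2

E = 81, F = 0, G = 81*sin(u)^2, so EG − F² = 6561*sin(u)^2. Taking the positive square root: √(EG − F²) = 81*Abs(sin(u)). At (u, v) = (3*pi/4, pi/4): 81*sqrt(2)/2.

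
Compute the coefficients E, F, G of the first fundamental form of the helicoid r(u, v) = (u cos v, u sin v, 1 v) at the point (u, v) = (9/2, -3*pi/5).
E = 1;  F = 0;  G = 85/4

Partials: r_u = (cos(v), sin(v), 0), r_v = (-u*sin(v), u*cos(v), 1). As functions of (u, v):
  E = r_u · r_u = 1,
  F = r_u · r_v = 0,
  G = r_v · r_v = u^2 + 1.
Evaluating at (u, v) = (9/2, -3*pi/5): E = 1, F = 0, G = 85/4.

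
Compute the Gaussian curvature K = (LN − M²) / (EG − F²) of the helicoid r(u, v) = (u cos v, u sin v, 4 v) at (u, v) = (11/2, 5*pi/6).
K = -256/34225

Coefficients of the first fundamental form: E = 1, F = 0, G = u^2 + 16.
Coefficients of the second fundamental form: L = 0, M = -4/sqrt(u^2 + 16), N = 0.
Assemble K = (LN − M²)/(EG − F²) = -16/(u^2 + 16)^2. At (u, v) = (11/2, 5*pi/6): K = -256/34225.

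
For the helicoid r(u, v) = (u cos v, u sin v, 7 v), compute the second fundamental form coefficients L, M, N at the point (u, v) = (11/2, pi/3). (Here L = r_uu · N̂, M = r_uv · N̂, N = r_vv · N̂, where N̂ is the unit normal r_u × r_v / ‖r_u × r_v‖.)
L = 0;  M = -14*sqrt(317)/317;  N = 0

Compute the unit normal N̂(u, v) = (7*sin(v)/sqrt(u^2 + 49), -7*cos(v)/sqrt(u^2 + 49), u/sqrt(u^2 + 49)), and the second partials r_uu, r_uv, r_vv. Take dot products:
  L(u, v) = r_uu · N̂ = 0,
  M(u, v) = r_uv · N̂ = -7/sqrt(u^2 + 49),
  N(u, v) = r_vv · N̂ = 0.
Evaluating at (u, v) = (11/2, pi/3):
  L = 0, M = -14*sqrt(317)/317, N = 0.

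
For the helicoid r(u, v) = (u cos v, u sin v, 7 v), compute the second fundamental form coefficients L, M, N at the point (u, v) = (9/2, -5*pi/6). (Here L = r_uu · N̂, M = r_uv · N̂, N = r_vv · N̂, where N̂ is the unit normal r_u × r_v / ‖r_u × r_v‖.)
L = 0;  M = -14*sqrt(277)/277;  N = 0

Compute the unit normal N̂(u, v) = (7*sin(v)/sqrt(u^2 + 49), -7*cos(v)/sqrt(u^2 + 49), u/sqrt(u^2 + 49)), and the second partials r_uu, r_uv, r_vv. Take dot products:
  L(u, v) = r_uu · N̂ = 0,
  M(u, v) = r_uv · N̂ = -7/sqrt(u^2 + 49),
  N(u, v) = r_vv · N̂ = 0.
Evaluating at (u, v) = (9/2, -5*pi/6):
  L = 0, M = -14*sqrt(277)/277, N = 0.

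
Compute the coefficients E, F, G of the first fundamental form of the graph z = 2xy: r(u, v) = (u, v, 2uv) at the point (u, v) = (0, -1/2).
E = 2;  F = 0;  G = 1

Partials: r_u = (1, 0, 2*v), r_v = (0, 1, 2*u). As functions of (u, v):
  E = r_u · r_u = 4*v^2 + 1,
  F = r_u · r_v = 4*u*v,
  G = r_v · r_v = 4*u^2 + 1.
Evaluating at (u, v) = (0, -1/2): E = 2, F = 0, G = 1.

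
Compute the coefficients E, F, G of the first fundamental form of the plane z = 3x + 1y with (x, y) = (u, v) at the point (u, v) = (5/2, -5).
E = 10;  F = 3;  G = 2

Partials: r_u = (1, 0, 3), r_v = (0, 1, 1). As functions of (u, v):
  E = r_u · r_u = 10,
  F = r_u · r_v = 3,
  G = r_v · r_v = 2.
Evaluating at (u, v) = (5/2, -5): E = 10, F = 3, G = 2.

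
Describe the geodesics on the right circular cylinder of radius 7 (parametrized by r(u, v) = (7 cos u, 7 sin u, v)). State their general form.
The cylinder is flat (K = 0) and locally isometric to the plane via the development (u, v) ↦ (7 u, v). Geodesics are the pre-images of straight lines: circles (v constant), vertical lines (u constant), and helices (v = c · u + d) for constants c, d.

A right cylinder has E = 7², F = 0, G = 1, so EG − F² = 7², and L = −7, M = N = 0, giving K = (LN − M²)/(EG − F²) = 0 everywhere. A flat surface is locally isometric to the Euclidean plane via the map (u, v) ↦ (7 u, v). Straight lines in the (x̃, ỹ) plane pull back to: (a) horizontal circles (v = const), (b) vertical generators (u = const), and (c) helices (7 u tan θ = v, i.e. v = c · u + d).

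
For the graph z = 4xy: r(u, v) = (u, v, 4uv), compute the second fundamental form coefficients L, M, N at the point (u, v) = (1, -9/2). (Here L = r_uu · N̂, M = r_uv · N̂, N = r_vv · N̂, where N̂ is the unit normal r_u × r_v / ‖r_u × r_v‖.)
L = 0;  M = 4*sqrt(341)/341;  N = 0

Compute the unit normal N̂(u, v) = (-4*v/sqrt(16*u^2 + 16*v^2 + 1), -4*u/sqrt(16*u^2 + 16*v^2 + 1), 1/sqrt(16*u^2 + 16*v^2 + 1)), and the second partials r_uu, r_uv, r_vv. Take dot products:
  L(u, v) = r_uu · N̂ = 0,
  M(u, v) = r_uv · N̂ = 4/sqrt(16*u^2 + 16*v^2 + 1),
  N(u, v) = r_vv · N̂ = 0.
Evaluating at (u, v) = (1, -9/2):
  L = 0, M = 4*sqrt(341)/341, N = 0.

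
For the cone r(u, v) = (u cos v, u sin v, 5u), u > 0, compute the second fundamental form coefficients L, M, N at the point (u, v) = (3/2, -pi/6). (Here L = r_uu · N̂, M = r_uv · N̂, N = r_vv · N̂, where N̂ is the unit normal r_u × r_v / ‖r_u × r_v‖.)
L = 0;  M = 0;  N = 15*sqrt(26)/52

Compute the unit normal N̂(u, v) = (-5*sqrt(26)*u*cos(v)/(26*Abs(u)), -5*sqrt(26)*u*sin(v)/(26*Abs(u)), sqrt(26)*u/(26*Abs(u))), and the second partials r_uu, r_uv, r_vv. Take dot products:
  L(u, v) = r_uu · N̂ = 0,
  M(u, v) = r_uv · N̂ = 0,
  N(u, v) = r_vv · N̂ = 5*sqrt(26)*u^2/(26*Abs(u)).
Evaluating at (u, v) = (3/2, -pi/6):
  L = 0, M = 0, N = 15*sqrt(26)/52.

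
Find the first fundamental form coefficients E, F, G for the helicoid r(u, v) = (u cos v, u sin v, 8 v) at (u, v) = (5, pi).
E = 1;  F = 0;  G = 89

Partials: r_u = (cos(v), sin(v), 0), r_v = (-u*sin(v), u*cos(v), 8). As functions of (u, v):
  E = r_u · r_u = 1,
  F = r_u · r_v = 0,
  G = r_v · r_v = u^2 + 64.
Evaluating at (u, v) = (5, pi): E = 1, F = 0, G = 89.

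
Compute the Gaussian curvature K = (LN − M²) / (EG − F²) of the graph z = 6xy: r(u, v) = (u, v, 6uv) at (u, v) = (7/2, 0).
K = -9/48841

Coefficients of the first fundamental form: E = 36*v^2 + 1, F = 36*u*v, G = 36*u^2 + 1.
Coefficients of the second fundamental form: L = 0, M = 6/sqrt(36*u^2 + 36*v^2 + 1), N = 0.
Assemble K = (LN − M²)/(EG − F²) = -36/(1296*u^4 + 2592*u^2*v^2 + 72*u^2 + 1296*v^4 + 72*v^2 + 1). At (u, v) = (7/2, 0): K = -9/48841.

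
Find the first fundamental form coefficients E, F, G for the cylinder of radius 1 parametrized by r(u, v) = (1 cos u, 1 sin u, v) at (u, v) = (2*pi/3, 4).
E = 1;  F = 0;  G = 1

Partials: r_u = (-sin(u), cos(u), 0), r_v = (0, 0, 1). As functions of (u, v):
  E = r_u · r_u = 1,
  F = r_u · r_v = 0,
  G = r_v · r_v = 1.
Evaluating at (u, v) = (2*pi/3, 4): E = 1, F = 0, G = 1.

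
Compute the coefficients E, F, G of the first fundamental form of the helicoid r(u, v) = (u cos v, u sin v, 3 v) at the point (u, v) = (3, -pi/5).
E = 1;  F = 0;  G = 18

Partials: r_u = (cos(v), sin(v), 0), r_v = (-u*sin(v), u*cos(v), 3). As functions of (u, v):
  E = r_u · r_u = 1,
  F = r_u · r_v = 0,
  G = r_v · r_v = u^2 + 9.
Evaluating at (u, v) = (3, -pi/5): E = 1, F = 0, G = 18.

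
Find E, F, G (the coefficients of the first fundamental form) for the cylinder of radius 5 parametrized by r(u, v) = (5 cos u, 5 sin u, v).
E = 25;  F = 0;  G = 1

Compute partials: r_u = (-5*sin(u), 5*cos(u), 0), r_v = (0, 0, 1). Then
  E = r_u · r_u = 25,
  F = r_u · r_v = 0,
  G = r_v · r_v = 1.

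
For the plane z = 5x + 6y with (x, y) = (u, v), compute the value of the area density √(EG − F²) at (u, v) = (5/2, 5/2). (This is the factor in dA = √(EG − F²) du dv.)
√(EG − F²)|_{(5/2, 5/2)} = sqrt(62)

E = 26, F = 30, G = 37, so EG − F² = 62. Taking the positive square root: √(EG − F²) = sqrt(62). At (u, v) = (5/2, 5/2): sqrt(62).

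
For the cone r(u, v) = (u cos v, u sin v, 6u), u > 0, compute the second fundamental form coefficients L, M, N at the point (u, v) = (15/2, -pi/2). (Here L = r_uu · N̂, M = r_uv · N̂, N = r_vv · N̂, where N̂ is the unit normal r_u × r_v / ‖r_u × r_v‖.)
L = 0;  M = 0;  N = 45*sqrt(37)/37

Compute the unit normal N̂(u, v) = (-6*sqrt(37)*u*cos(v)/(37*Abs(u)), -6*sqrt(37)*u*sin(v)/(37*Abs(u)), sqrt(37)*u/(37*Abs(u))), and the second partials r_uu, r_uv, r_vv. Take dot products:
  L(u, v) = r_uu · N̂ = 0,
  M(u, v) = r_uv · N̂ = 0,
  N(u, v) = r_vv · N̂ = 6*sqrt(37)*u^2/(37*Abs(u)).
Evaluating at (u, v) = (15/2, -pi/2):
  L = 0, M = 0, N = 45*sqrt(37)/37.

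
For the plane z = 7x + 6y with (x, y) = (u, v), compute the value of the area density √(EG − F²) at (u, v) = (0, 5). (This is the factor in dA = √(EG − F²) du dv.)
√(EG − F²)|_{(0, 5)} = sqrt(86)

E = 50, F = 42, G = 37, so EG − F² = 86. Taking the positive square root: √(EG − F²) = sqrt(86). At (u, v) = (0, 5): sqrt(86).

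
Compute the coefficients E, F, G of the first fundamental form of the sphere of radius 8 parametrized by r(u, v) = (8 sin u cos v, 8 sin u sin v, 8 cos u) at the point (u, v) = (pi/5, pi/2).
E = 64;  F = 0;  G = 40 - 8*sqrt(5)

Partials: r_u = (8*cos(u)*cos(v), 8*sin(v)*cos(u), -8*sin(u)), r_v = (-8*sin(u)*sin(v), 8*sin(u)*cos(v), 0). As functions of (u, v):
  E = r_u · r_u = 64,
  F = r_u · r_v = 0,
  G = r_v · r_v = 64*sin(u)^2.
Evaluating at (u, v) = (pi/5, pi/2): E = 64, F = 0, G = 40 - 8*sqrt(5).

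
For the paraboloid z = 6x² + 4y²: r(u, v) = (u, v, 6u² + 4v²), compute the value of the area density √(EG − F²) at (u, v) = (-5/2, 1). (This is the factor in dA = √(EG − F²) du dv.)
√(EG − F²)|_{(-5/2, 1)} = sqrt(965)

E = 144*u^2 + 1, F = 96*u*v, G = 64*v^2 + 1, so EG − F² = 144*u^2 + 64*v^2 + 1. Taking the positive square root: √(EG − F²) = sqrt(144*u^2 + 64*v^2 + 1). At (u, v) = (-5/2, 1): sqrt(965).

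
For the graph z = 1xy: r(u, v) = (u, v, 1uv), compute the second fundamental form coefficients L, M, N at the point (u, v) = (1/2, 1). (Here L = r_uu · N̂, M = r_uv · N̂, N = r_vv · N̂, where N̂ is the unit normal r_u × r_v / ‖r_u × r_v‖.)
L = 0;  M = 2/3;  N = 0

Compute the unit normal N̂(u, v) = (-v/sqrt(u^2 + v^2 + 1), -u/sqrt(u^2 + v^2 + 1), 1/sqrt(u^2 + v^2 + 1)), and the second partials r_uu, r_uv, r_vv. Take dot products:
  L(u, v) = r_uu · N̂ = 0,
  M(u, v) = r_uv · N̂ = 1/sqrt(u^2 + v^2 + 1),
  N(u, v) = r_vv · N̂ = 0.
Evaluating at (u, v) = (1/2, 1):
  L = 0, M = 2/3, N = 0.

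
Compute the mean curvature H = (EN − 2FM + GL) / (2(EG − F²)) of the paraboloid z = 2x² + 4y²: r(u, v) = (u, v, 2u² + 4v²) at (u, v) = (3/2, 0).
H = 150*sqrt(37)/1369

With E = 16*u^2 + 1, F = 32*u*v, G = 64*v^2 + 1, L = 4/sqrt(16*u^2 + 64*v^2 + 1), M = 0, N = 8/sqrt(16*u^2 + 64*v^2 + 1), assemble
  H = (EN − 2FM + GL) / (2(EG − F²)) = 2*(32*u^2 + 64*v^2 + 3)/(16*u^2 + 64*v^2 + 1)^(3/2).
At (u, v) = (3/2, 0): H = 150*sqrt(37)/1369.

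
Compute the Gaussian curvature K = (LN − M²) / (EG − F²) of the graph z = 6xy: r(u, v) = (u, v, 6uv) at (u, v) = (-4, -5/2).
K = -9/160801

Coefficients of the first fundamental form: E = 36*v^2 + 1, F = 36*u*v, G = 36*u^2 + 1.
Coefficients of the second fundamental form: L = 0, M = 6/sqrt(36*u^2 + 36*v^2 + 1), N = 0.
Assemble K = (LN − M²)/(EG − F²) = -36/(1296*u^4 + 2592*u^2*v^2 + 72*u^2 + 1296*v^4 + 72*v^2 + 1). At (u, v) = (-4, -5/2): K = -9/160801.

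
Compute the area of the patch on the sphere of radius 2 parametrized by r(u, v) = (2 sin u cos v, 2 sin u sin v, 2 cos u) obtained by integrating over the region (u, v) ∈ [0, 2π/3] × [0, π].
Area = 6*pi

Area = ∫∫ √(EG − F²) du dv with √(EG − F²) = 4*Abs(sin(u)). Integrating over [0, 2π/3] × [0, π] gives 6*pi.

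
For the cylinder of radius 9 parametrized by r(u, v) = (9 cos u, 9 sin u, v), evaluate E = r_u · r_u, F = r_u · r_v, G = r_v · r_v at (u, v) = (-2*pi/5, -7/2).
E = 81;  F = 0;  G = 1

Partials: r_u = (-9*sin(u), 9*cos(u), 0), r_v = (0, 0, 1). As functions of (u, v):
  E = r_u · r_u = 81,
  F = r_u · r_v = 0,
  G = r_v · r_v = 1.
Evaluating at (u, v) = (-2*pi/5, -7/2): E = 81, F = 0, G = 1.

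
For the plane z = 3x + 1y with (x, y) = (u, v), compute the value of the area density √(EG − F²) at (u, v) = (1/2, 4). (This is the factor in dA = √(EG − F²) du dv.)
√(EG − F²)|_{(1/2, 4)} = sqrt(11)

E = 10, F = 3, G = 2, so EG − F² = 11. Taking the positive square root: √(EG − F²) = sqrt(11). At (u, v) = (1/2, 4): sqrt(11).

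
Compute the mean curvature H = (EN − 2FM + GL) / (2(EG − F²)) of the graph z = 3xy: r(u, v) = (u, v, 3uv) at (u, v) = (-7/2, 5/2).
H = 189*sqrt(670)/44890

With E = 9*v^2 + 1, F = 9*u*v, G = 9*u^2 + 1, L = 0, M = 3/sqrt(9*u^2 + 9*v^2 + 1), N = 0, assemble
  H = (EN − 2FM + GL) / (2(EG − F²)) = -27*u*v/(9*u^2 + 9*v^2 + 1)^(3/2).
At (u, v) = (-7/2, 5/2): H = 189*sqrt(670)/44890.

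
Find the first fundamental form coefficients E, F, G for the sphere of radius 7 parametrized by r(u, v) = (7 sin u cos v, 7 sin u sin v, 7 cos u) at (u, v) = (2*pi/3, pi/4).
E = 49;  F = 0;  G = 147/4

Partials: r_u = (7*cos(u)*cos(v), 7*sin(v)*cos(u), -7*sin(u)), r_v = (-7*sin(u)*sin(v), 7*sin(u)*cos(v), 0). As functions of (u, v):
  E = r_u · r_u = 49,
  F = r_u · r_v = 0,
  G = r_v · r_v = 49*sin(u)^2.
Evaluating at (u, v) = (2*pi/3, pi/4): E = 49, F = 0, G = 147/4.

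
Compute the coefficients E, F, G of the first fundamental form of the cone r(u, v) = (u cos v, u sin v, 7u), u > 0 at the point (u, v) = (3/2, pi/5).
E = 50;  F = 0;  G = 9/4

Partials: r_u = (cos(v), sin(v), 7), r_v = (-u*sin(v), u*cos(v), 0). As functions of (u, v):
  E = r_u · r_u = 50,
  F = r_u · r_v = 0,
  G = r_v · r_v = u^2.
Evaluating at (u, v) = (3/2, pi/5): E = 50, F = 0, G = 9/4.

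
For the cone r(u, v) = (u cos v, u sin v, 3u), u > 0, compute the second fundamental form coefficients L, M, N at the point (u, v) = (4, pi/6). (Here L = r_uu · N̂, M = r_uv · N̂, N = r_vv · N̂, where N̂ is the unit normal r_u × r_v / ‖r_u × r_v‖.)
L = 0;  M = 0;  N = 6*sqrt(10)/5

Compute the unit normal N̂(u, v) = (-3*sqrt(10)*u*cos(v)/(10*Abs(u)), -3*sqrt(10)*u*sin(v)/(10*Abs(u)), sqrt(10)*u/(10*Abs(u))), and the second partials r_uu, r_uv, r_vv. Take dot products:
  L(u, v) = r_uu · N̂ = 0,
  M(u, v) = r_uv · N̂ = 0,
  N(u, v) = r_vv · N̂ = 3*sqrt(10)*u^2/(10*Abs(u)).
Evaluating at (u, v) = (4, pi/6):
  L = 0, M = 0, N = 6*sqrt(10)/5.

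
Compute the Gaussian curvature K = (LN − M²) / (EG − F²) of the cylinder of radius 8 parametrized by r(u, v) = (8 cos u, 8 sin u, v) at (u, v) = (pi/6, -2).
K = 0

Coefficients of the first fundamental form: E = 64, F = 0, G = 1.
Coefficients of the second fundamental form: L = -8, M = 0, N = 0.
Assemble K = (LN − M²)/(EG − F²) = 0. At (u, v) = (pi/6, -2): K = 0.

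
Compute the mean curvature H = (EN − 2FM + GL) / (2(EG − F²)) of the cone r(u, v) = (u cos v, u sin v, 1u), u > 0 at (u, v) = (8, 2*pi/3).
H = sqrt(2)/32

With E = 2, F = 0, G = u^2, L = 0, M = 0, N = sqrt(2)*u^2/(2*Abs(u)), assemble
  H = (EN − 2FM + GL) / (2(EG − F²)) = sqrt(2)/(4*Abs(u)).
At (u, v) = (8, 2*pi/3): H = sqrt(2)/32.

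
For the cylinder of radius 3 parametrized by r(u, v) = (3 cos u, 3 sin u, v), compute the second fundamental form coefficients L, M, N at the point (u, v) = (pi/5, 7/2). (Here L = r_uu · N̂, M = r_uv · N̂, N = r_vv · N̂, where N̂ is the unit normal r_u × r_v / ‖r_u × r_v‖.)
L = -3;  M = 0;  N = 0

Compute the unit normal N̂(u, v) = (cos(u), sin(u), 0), and the second partials r_uu, r_uv, r_vv. Take dot products:
  L(u, v) = r_uu · N̂ = -3,
  M(u, v) = r_uv · N̂ = 0,
  N(u, v) = r_vv · N̂ = 0.
Evaluating at (u, v) = (pi/5, 7/2):
  L = -3, M = 0, N = 0.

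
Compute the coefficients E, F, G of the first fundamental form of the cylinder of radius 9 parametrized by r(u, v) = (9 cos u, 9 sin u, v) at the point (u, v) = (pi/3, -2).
E = 81;  F = 0;  G = 1

Partials: r_u = (-9*sin(u), 9*cos(u), 0), r_v = (0, 0, 1). As functions of (u, v):
  E = r_u · r_u = 81,
  F = r_u · r_v = 0,
  G = r_v · r_v = 1.
Evaluating at (u, v) = (pi/3, -2): E = 81, F = 0, G = 1.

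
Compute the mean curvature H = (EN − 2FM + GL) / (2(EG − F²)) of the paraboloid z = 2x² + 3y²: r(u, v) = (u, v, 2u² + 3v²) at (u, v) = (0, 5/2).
H = 455*sqrt(226)/51076

With E = 16*u^2 + 1, F = 24*u*v, G = 36*v^2 + 1, L = 4/sqrt(16*u^2 + 36*v^2 + 1), M = 0, N = 6/sqrt(16*u^2 + 36*v^2 + 1), assemble
  H = (EN − 2FM + GL) / (2(EG − F²)) = (48*u^2 + 72*v^2 + 5)/(16*u^2 + 36*v^2 + 1)^(3/2).
At (u, v) = (0, 5/2): H = 455*sqrt(226)/51076.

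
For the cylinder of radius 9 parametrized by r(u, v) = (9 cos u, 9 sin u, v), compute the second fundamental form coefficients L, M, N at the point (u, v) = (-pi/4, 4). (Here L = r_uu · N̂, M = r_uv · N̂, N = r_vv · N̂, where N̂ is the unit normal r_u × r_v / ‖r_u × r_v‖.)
L = -9;  M = 0;  N = 0

Compute the unit normal N̂(u, v) = (cos(u), sin(u), 0), and the second partials r_uu, r_uv, r_vv. Take dot products:
  L(u, v) = r_uu · N̂ = -9,
  M(u, v) = r_uv · N̂ = 0,
  N(u, v) = r_vv · N̂ = 0.
Evaluating at (u, v) = (-pi/4, 4):
  L = -9, M = 0, N = 0.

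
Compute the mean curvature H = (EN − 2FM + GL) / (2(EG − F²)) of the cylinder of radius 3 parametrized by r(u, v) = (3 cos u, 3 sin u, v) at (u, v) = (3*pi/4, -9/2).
H = -1/6

With E = 9, F = 0, G = 1, L = -3, M = 0, N = 0, assemble
  H = (EN − 2FM + GL) / (2(EG − F²)) = -1/6.
At (u, v) = (3*pi/4, -9/2): H = -1/6.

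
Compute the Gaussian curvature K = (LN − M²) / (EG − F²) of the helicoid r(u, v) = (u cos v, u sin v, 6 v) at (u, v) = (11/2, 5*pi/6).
K = -576/70225

Coefficients of the first fundamental form: E = 1, F = 0, G = u^2 + 36.
Coefficients of the second fundamental form: L = 0, M = -6/sqrt(u^2 + 36), N = 0.
Assemble K = (LN − M²)/(EG − F²) = -36/(u^2 + 36)^2. At (u, v) = (11/2, 5*pi/6): K = -576/70225.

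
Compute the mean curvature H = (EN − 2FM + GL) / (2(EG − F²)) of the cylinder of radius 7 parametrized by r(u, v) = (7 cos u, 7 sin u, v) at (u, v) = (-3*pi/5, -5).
H = -1/14

With E = 49, F = 0, G = 1, L = -7, M = 0, N = 0, assemble
  H = (EN − 2FM + GL) / (2(EG − F²)) = -1/14.
At (u, v) = (-3*pi/5, -5): H = -1/14.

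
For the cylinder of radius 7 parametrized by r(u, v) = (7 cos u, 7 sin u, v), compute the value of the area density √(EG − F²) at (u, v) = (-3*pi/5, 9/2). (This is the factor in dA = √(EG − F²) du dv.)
√(EG − F²)|_{(-3*pi/5, 9/2)} = 7

E = 49, F = 0, G = 1, so EG − F² = 49. Taking the positive square root: √(EG − F²) = 7. At (u, v) = (-3*pi/5, 9/2): 7.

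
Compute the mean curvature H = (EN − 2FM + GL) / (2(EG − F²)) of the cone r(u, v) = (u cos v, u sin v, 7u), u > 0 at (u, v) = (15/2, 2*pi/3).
H = 7*sqrt(2)/150

With E = 50, F = 0, G = u^2, L = 0, M = 0, N = 7*sqrt(2)*u^2/(10*Abs(u)), assemble
  H = (EN − 2FM + GL) / (2(EG − F²)) = 7*sqrt(2)/(20*Abs(u)).
At (u, v) = (15/2, 2*pi/3): H = 7*sqrt(2)/150.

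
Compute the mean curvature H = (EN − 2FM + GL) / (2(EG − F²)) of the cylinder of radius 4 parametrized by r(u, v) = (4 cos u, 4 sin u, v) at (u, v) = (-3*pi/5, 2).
H = -1/8

With E = 16, F = 0, G = 1, L = -4, M = 0, N = 0, assemble
  H = (EN − 2FM + GL) / (2(EG − F²)) = -1/8.
At (u, v) = (-3*pi/5, 2): H = -1/8.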